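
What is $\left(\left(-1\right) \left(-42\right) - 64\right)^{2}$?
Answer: $484$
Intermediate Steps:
$\left(\left(-1\right) \left(-42\right) - 64\right)^{2} = \left(42 - 64\right)^{2} = \left(-22\right)^{2} = 484$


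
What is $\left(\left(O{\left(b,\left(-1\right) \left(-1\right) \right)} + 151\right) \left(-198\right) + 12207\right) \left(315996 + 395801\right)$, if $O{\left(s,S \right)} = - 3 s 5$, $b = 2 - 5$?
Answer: $-18934511997$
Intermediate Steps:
$b = -3$
$O{\left(s,S \right)} = - 15 s$
$\left(\left(O{\left(b,\left(-1\right) \left(-1\right) \right)} + 151\right) \left(-198\right) + 12207\right) \left(315996 + 395801\right) = \left(\left(\left(-15\right) \left(-3\right) + 151\right) \left(-198\right) + 12207\right) \left(315996 + 395801\right) = \left(\left(45 + 151\right) \left(-198\right) + 12207\right) 711797 = \left(196 \left(-198\right) + 12207\right) 711797 = \left(-38808 + 12207\right) 711797 = \left(-26601\right) 711797 = -18934511997$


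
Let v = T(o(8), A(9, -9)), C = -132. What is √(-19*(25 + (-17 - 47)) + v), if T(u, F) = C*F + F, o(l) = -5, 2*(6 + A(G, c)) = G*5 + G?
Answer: I*√2010 ≈ 44.833*I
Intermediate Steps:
A(G, c) = -6 + 3*G (A(G, c) = -6 + (G*5 + G)/2 = -6 + (5*G + G)/2 = -6 + (6*G)/2 = -6 + 3*G)
T(u, F) = -131*F (T(u, F) = -132*F + F = -131*F)
v = -2751 (v = -131*(-6 + 3*9) = -131*(-6 + 27) = -131*21 = -2751)
√(-19*(25 + (-17 - 47)) + v) = √(-19*(25 + (-17 - 47)) - 2751) = √(-19*(25 - 64) - 2751) = √(-19*(-39) - 2751) = √(741 - 2751) = √(-2010) = I*√2010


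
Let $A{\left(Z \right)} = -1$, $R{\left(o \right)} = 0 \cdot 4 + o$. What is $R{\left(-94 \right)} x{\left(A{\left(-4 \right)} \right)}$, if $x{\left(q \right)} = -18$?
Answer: $1692$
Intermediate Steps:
$R{\left(o \right)} = o$ ($R{\left(o \right)} = 0 + o = o$)
$R{\left(-94 \right)} x{\left(A{\left(-4 \right)} \right)} = \left(-94\right) \left(-18\right) = 1692$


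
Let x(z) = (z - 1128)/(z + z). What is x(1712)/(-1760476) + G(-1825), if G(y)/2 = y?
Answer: -2750215607273/753483728 ≈ -3650.0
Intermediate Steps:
G(y) = 2*y
x(z) = (-1128 + z)/(2*z) (x(z) = (-1128 + z)/((2*z)) = (-1128 + z)*(1/(2*z)) = (-1128 + z)/(2*z))
x(1712)/(-1760476) + G(-1825) = ((½)*(-1128 + 1712)/1712)/(-1760476) + 2*(-1825) = ((½)*(1/1712)*584)*(-1/1760476) - 3650 = (73/428)*(-1/1760476) - 3650 = -73/753483728 - 3650 = -2750215607273/753483728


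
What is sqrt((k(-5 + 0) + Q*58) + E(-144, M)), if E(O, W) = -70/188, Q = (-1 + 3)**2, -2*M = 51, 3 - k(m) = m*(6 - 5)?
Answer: 5*sqrt(84694)/94 ≈ 15.480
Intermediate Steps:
k(m) = 3 - m (k(m) = 3 - m*(6 - 5) = 3 - m)
M = -51/2 (M = -1/2*51 = -51/2 ≈ -25.500)
Q = 4 (Q = 2**2 = 4)
E(O, W) = -35/94 (E(O, W) = -70*1/188 = -35/94)
sqrt((k(-5 + 0) + Q*58) + E(-144, M)) = sqrt(((3 - (-5 + 0)) + 4*58) - 35/94) = sqrt(((3 - 1*(-5)) + 232) - 35/94) = sqrt(((3 + 5) + 232) - 35/94) = sqrt((8 + 232) - 35/94) = sqrt(240 - 35/94) = sqrt(22525/94) = 5*sqrt(84694)/94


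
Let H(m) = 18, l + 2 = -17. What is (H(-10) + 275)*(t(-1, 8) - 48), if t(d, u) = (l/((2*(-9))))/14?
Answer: -3538561/252 ≈ -14042.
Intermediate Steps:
l = -19 (l = -2 - 17 = -19)
t(d, u) = 19/252 (t(d, u) = -19/(2*(-9))/14 = -19/(-18)*(1/14) = -19*(-1/18)*(1/14) = (19/18)*(1/14) = 19/252)
(H(-10) + 275)*(t(-1, 8) - 48) = (18 + 275)*(19/252 - 48) = 293*(-12077/252) = -3538561/252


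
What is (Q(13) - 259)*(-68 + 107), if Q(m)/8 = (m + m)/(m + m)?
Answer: -9789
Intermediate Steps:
Q(m) = 8 (Q(m) = 8*((m + m)/(m + m)) = 8*((2*m)/((2*m))) = 8*((2*m)*(1/(2*m))) = 8*1 = 8)
(Q(13) - 259)*(-68 + 107) = (8 - 259)*(-68 + 107) = -251*39 = -9789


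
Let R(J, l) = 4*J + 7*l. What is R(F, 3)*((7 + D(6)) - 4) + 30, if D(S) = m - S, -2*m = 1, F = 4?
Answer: -199/2 ≈ -99.500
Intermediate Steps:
m = -½ (m = -½*1 = -½ ≈ -0.50000)
D(S) = -½ - S
R(F, 3)*((7 + D(6)) - 4) + 30 = (4*4 + 7*3)*((7 + (-½ - 1*6)) - 4) + 30 = (16 + 21)*((7 + (-½ - 6)) - 4) + 30 = 37*((7 - 13/2) - 4) + 30 = 37*(½ - 4) + 30 = 37*(-7/2) + 30 = -259/2 + 30 = -199/2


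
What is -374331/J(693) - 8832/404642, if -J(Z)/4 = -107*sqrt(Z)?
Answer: -4416/202321 - 124777*sqrt(77)/32956 ≈ -33.245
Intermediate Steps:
J(Z) = 428*sqrt(Z) (J(Z) = -(-4)*107*sqrt(Z) = -(-428)*sqrt(Z) = 428*sqrt(Z))
-374331/J(693) - 8832/404642 = -374331*sqrt(77)/98868 - 8832/404642 = -374331*sqrt(77)/98868 - 8832*1/404642 = -374331*sqrt(77)/98868 - 4416/202321 = -124777*sqrt(77)/32956 - 4416/202321 = -4416/202321 - 124777*sqrt(77)/32956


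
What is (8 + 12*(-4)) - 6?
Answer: -46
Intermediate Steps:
(8 + 12*(-4)) - 6 = (8 - 48) - 6 = -40 - 6 = -46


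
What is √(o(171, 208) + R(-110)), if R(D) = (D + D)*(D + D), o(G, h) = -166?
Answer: √48234 ≈ 219.62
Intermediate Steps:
R(D) = 4*D² (R(D) = (2*D)*(2*D) = 4*D²)
√(o(171, 208) + R(-110)) = √(-166 + 4*(-110)²) = √(-166 + 4*12100) = √(-166 + 48400) = √48234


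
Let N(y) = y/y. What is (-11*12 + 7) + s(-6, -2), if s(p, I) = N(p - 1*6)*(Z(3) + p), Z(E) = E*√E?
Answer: -131 + 3*√3 ≈ -125.80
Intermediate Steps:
N(y) = 1
Z(E) = E^(3/2)
s(p, I) = p + 3*√3 (s(p, I) = 1*(3^(3/2) + p) = 1*(3*√3 + p) = 1*(p + 3*√3) = p + 3*√3)
(-11*12 + 7) + s(-6, -2) = (-11*12 + 7) + (-6 + 3*√3) = (-132 + 7) + (-6 + 3*√3) = -125 + (-6 + 3*√3) = -131 + 3*√3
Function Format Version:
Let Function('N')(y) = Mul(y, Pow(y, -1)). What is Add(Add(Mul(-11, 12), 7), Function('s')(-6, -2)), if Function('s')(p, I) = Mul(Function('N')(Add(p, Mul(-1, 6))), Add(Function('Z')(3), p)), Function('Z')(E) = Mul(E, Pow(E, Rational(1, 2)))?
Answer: Add(-131, Mul(3, Pow(3, Rational(1, 2)))) ≈ -125.80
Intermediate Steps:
Function('N')(y) = 1
Function('Z')(E) = Pow(E, Rational(3, 2))
Function('s')(p, I) = Add(p, Mul(3, Pow(3, Rational(1, 2)))) (Function('s')(p, I) = Mul(1, Add(Pow(3, Rational(3, 2)), p)) = Mul(1, Add(Mul(3, Pow(3, Rational(1, 2))), p)) = Mul(1, Add(p, Mul(3, Pow(3, Rational(1, 2))))) = Add(p, Mul(3, Pow(3, Rational(1, 2)))))
Add(Add(Mul(-11, 12), 7), Function('s')(-6, -2)) = Add(Add(Mul(-11, 12), 7), Add(-6, Mul(3, Pow(3, Rational(1, 2))))) = Add(Add(-132, 7), Add(-6, Mul(3, Pow(3, Rational(1, 2))))) = Add(-125, Add(-6, Mul(3, Pow(3, Rational(1, 2))))) = Add(-131, Mul(3, Pow(3, Rational(1, 2))))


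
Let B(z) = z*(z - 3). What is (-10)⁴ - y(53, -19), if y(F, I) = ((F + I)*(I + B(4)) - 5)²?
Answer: -255225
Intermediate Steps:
B(z) = z*(-3 + z)
y(F, I) = (-5 + (4 + I)*(F + I))² (y(F, I) = ((F + I)*(I + 4*(-3 + 4)) - 5)² = ((F + I)*(I + 4*1) - 5)² = ((F + I)*(I + 4) - 5)² = ((F + I)*(4 + I) - 5)² = ((4 + I)*(F + I) - 5)² = (-5 + (4 + I)*(F + I))²)
(-10)⁴ - y(53, -19) = (-10)⁴ - (-5 + (-19)² + 4*53 + 4*(-19) + 53*(-19))² = 10000 - (-5 + 361 + 212 - 76 - 1007)² = 10000 - 1*(-515)² = 10000 - 1*265225 = 10000 - 265225 = -255225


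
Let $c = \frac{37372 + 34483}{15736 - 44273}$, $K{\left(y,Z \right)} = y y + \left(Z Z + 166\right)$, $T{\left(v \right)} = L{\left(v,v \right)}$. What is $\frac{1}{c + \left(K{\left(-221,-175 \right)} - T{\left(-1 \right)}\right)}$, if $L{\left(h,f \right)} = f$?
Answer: $\frac{28537}{2272415066} \approx 1.2558 \cdot 10^{-5}$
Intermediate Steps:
$T{\left(v \right)} = v$
$K{\left(y,Z \right)} = 166 + Z^{2} + y^{2}$ ($K{\left(y,Z \right)} = y^{2} + \left(Z^{2} + 166\right) = y^{2} + \left(166 + Z^{2}\right) = 166 + Z^{2} + y^{2}$)
$c = - \frac{71855}{28537}$ ($c = \frac{71855}{-28537} = 71855 \left(- \frac{1}{28537}\right) = - \frac{71855}{28537} \approx -2.518$)
$\frac{1}{c + \left(K{\left(-221,-175 \right)} - T{\left(-1 \right)}\right)} = \frac{1}{- \frac{71855}{28537} + \left(\left(166 + \left(-175\right)^{2} + \left(-221\right)^{2}\right) - -1\right)} = \frac{1}{- \frac{71855}{28537} + \left(\left(166 + 30625 + 48841\right) + 1\right)} = \frac{1}{- \frac{71855}{28537} + \left(79632 + 1\right)} = \frac{1}{- \frac{71855}{28537} + 79633} = \frac{1}{\frac{2272415066}{28537}} = \frac{28537}{2272415066}$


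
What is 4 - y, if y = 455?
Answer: -451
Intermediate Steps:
4 - y = 4 - 1*455 = 4 - 455 = -451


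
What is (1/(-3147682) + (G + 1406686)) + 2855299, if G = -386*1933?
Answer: 11066768316653/3147682 ≈ 3.5158e+6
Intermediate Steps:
G = -746138
(1/(-3147682) + (G + 1406686)) + 2855299 = (1/(-3147682) + (-746138 + 1406686)) + 2855299 = (-1/3147682 + 660548) + 2855299 = 2079195049735/3147682 + 2855299 = 11066768316653/3147682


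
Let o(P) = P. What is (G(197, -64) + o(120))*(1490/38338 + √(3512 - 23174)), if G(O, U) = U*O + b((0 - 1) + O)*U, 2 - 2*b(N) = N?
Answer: -4678600/19169 - 6280*I*√19662 ≈ -244.07 - 8.8059e+5*I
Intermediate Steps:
b(N) = 1 - N/2
G(O, U) = O*U + U*(3/2 - O/2) (G(O, U) = U*O + (1 - ((0 - 1) + O)/2)*U = O*U + (1 - (-1 + O)/2)*U = O*U + (1 + (½ - O/2))*U = O*U + (3/2 - O/2)*U = O*U + U*(3/2 - O/2))
(G(197, -64) + o(120))*(1490/38338 + √(3512 - 23174)) = ((½)*(-64)*(3 + 197) + 120)*(1490/38338 + √(3512 - 23174)) = ((½)*(-64)*200 + 120)*(1490*(1/38338) + √(-19662)) = (-6400 + 120)*(745/19169 + I*√19662) = -6280*(745/19169 + I*√19662) = -4678600/19169 - 6280*I*√19662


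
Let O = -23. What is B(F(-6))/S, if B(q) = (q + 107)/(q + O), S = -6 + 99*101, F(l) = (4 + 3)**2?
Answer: 2/3331 ≈ 0.00060042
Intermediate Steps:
F(l) = 49 (F(l) = 7**2 = 49)
S = 9993 (S = -6 + 9999 = 9993)
B(q) = (107 + q)/(-23 + q) (B(q) = (q + 107)/(q - 23) = (107 + q)/(-23 + q))
B(F(-6))/S = ((107 + 49)/(-23 + 49))/9993 = (156/26)*(1/9993) = ((1/26)*156)*(1/9993) = 6*(1/9993) = 2/3331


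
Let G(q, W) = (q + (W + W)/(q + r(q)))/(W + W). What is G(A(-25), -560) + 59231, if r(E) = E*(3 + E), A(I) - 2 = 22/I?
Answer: 26535565677/448000 ≈ 59231.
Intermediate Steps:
A(I) = 2 + 22/I
G(q, W) = (q + 2*W/(q + q*(3 + q)))/(2*W) (G(q, W) = (q + (W + W)/(q + q*(3 + q)))/(W + W) = (q + (2*W)/(q + q*(3 + q)))/((2*W)) = (q + 2*W/(q + q*(3 + q)))*(1/(2*W)) = (q + 2*W/(q + q*(3 + q)))/(2*W))
G(A(-25), -560) + 59231 = (-560 + (2 + 22/(-25))³/2 + 2*(2 + 22/(-25))²)/((-560)*(2 + 22/(-25))*(4 + (2 + 22/(-25)))) + 59231 = -(-560 + (2 + 22*(-1/25))³/2 + 2*(2 + 22*(-1/25))²)/(560*(2 + 22*(-1/25))*(4 + (2 + 22*(-1/25)))) + 59231 = -(-560 + (2 - 22/25)³/2 + 2*(2 - 22/25)²)/(560*(2 - 22/25)*(4 + (2 - 22/25))) + 59231 = -(-560 + (28/25)³/2 + 2*(28/25)²)/(560*28/25*(4 + 28/25)) + 59231 = -1/560*25/28*(-560 + (½)*(21952/15625) + 2*(784/625))/128/25 + 59231 = -1/560*25/28*25/128*(-560 + 10976/15625 + 1568/625) + 59231 = -1/560*25/28*25/128*(-8699824/15625) + 59231 = 77677/448000 + 59231 = 26535565677/448000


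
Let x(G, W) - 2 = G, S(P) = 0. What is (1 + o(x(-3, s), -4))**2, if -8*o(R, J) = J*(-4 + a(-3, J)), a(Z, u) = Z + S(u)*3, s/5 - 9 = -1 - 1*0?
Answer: 25/4 ≈ 6.2500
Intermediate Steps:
s = 40 (s = 45 + 5*(-1 - 1*0) = 45 + 5*(-1 + 0) = 45 + 5*(-1) = 45 - 5 = 40)
x(G, W) = 2 + G
a(Z, u) = Z (a(Z, u) = Z + 0*3 = Z + 0 = Z)
o(R, J) = 7*J/8 (o(R, J) = -J*(-4 - 3)/8 = -J*(-7)/8 = -(-7)*J/8 = 7*J/8)
(1 + o(x(-3, s), -4))**2 = (1 + (7/8)*(-4))**2 = (1 - 7/2)**2 = (-5/2)**2 = 25/4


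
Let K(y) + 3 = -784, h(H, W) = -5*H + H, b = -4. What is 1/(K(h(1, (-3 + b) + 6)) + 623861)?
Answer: 1/623074 ≈ 1.6049e-6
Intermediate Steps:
h(H, W) = -4*H
K(y) = -787 (K(y) = -3 - 784 = -787)
1/(K(h(1, (-3 + b) + 6)) + 623861) = 1/(-787 + 623861) = 1/623074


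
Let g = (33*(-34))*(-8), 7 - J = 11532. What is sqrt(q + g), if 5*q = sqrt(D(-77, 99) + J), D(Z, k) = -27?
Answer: 2*sqrt(56100 + 95*I*sqrt(2))/5 ≈ 94.742 + 0.11345*I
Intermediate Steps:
J = -11525 (J = 7 - 1*11532 = 7 - 11532 = -11525)
g = 8976 (g = -1122*(-8) = 8976)
q = 76*I*sqrt(2)/5 (q = sqrt(-27 - 11525)/5 = sqrt(-11552)/5 = (76*I*sqrt(2))/5 = 76*I*sqrt(2)/5 ≈ 21.496*I)
sqrt(q + g) = sqrt(76*I*sqrt(2)/5 + 8976) = sqrt(8976 + 76*I*sqrt(2)/5)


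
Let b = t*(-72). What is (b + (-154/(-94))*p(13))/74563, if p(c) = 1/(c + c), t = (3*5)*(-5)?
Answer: 6598877/91115986 ≈ 0.072423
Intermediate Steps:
t = -75 (t = 15*(-5) = -75)
p(c) = 1/(2*c)
b = 5400 (b = -75*(-72) = 5400)
(b + (-154/(-94))*p(13))/74563 = (5400 + (-154/(-94))*((½)/13))/74563 = (5400 + (-154*(-1/94))*((½)*(1/13)))*(1/74563) = (5400 + (77/47)*(1/26))*(1/74563) = (5400 + 77/1222)*(1/74563) = (6598877/1222)*(1/74563) = 6598877/91115986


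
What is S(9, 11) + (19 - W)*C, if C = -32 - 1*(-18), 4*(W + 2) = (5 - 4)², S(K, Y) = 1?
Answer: -579/2 ≈ -289.50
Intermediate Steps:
W = -7/4 (W = -2 + (5 - 4)²/4 = -2 + (¼)*1² = -2 + (¼)*1 = -2 + ¼ = -7/4 ≈ -1.7500)
C = -14 (C = -32 + 18 = -14)
S(9, 11) + (19 - W)*C = 1 + (19 - 1*(-7/4))*(-14) = 1 + (19 + 7/4)*(-14) = 1 + (83/4)*(-14) = 1 - 581/2 = -579/2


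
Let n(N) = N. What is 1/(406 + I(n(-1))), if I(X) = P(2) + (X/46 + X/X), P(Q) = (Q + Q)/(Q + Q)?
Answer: 46/18767 ≈ 0.0024511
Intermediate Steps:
P(Q) = 1 (P(Q) = (2*Q)/((2*Q)) = (2*Q)*(1/(2*Q)) = 1)
I(X) = 2 + X/46 (I(X) = 1 + (X/46 + X/X) = 1 + (X*(1/46) + 1) = 1 + (X/46 + 1) = 1 + (1 + X/46) = 2 + X/46)
1/(406 + I(n(-1))) = 1/(406 + (2 + (1/46)*(-1))) = 1/(406 + (2 - 1/46)) = 1/(406 + 91/46) = 1/(18767/46) = 46/18767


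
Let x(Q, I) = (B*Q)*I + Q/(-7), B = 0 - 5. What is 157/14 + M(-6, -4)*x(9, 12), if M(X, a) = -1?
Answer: 1105/2 ≈ 552.50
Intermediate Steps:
B = -5
x(Q, I) = -Q/7 - 5*I*Q (x(Q, I) = (-5*Q)*I + Q/(-7) = -5*I*Q + Q*(-⅐) = -5*I*Q - Q/7 = -Q/7 - 5*I*Q)
157/14 + M(-6, -4)*x(9, 12) = 157/14 - (-1)*9*(1 + 35*12)/7 = 157*(1/14) - (-1)*9*(1 + 420)/7 = 157/14 - (-1)*9*421/7 = 157/14 - 1*(-3789/7) = 157/14 + 3789/7 = 1105/2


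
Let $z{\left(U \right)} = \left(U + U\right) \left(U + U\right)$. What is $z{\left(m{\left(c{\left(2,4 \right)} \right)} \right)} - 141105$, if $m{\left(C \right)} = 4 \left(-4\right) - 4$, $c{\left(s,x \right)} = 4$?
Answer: $-139505$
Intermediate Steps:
$m{\left(C \right)} = -20$ ($m{\left(C \right)} = -16 - 4 = -20$)
$z{\left(U \right)} = 4 U^{2}$ ($z{\left(U \right)} = 2 U 2 U = 4 U^{2}$)
$z{\left(m{\left(c{\left(2,4 \right)} \right)} \right)} - 141105 = 4 \left(-20\right)^{2} - 141105 = 4 \cdot 400 - 141105 = 1600 - 141105 = -139505$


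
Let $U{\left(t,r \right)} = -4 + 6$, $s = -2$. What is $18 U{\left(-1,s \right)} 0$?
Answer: $0$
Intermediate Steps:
$U{\left(t,r \right)} = 2$
$18 U{\left(-1,s \right)} 0 = 18 \cdot 2 \cdot 0 = 36 \cdot 0 = 0$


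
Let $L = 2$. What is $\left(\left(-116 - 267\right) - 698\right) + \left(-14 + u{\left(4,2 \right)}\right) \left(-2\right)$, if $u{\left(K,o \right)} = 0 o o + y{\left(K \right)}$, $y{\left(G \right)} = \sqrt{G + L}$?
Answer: $-1053 - 2 \sqrt{6} \approx -1057.9$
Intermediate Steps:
$y{\left(G \right)} = \sqrt{2 + G}$ ($y{\left(G \right)} = \sqrt{G + 2} = \sqrt{2 + G}$)
$u{\left(K,o \right)} = \sqrt{2 + K}$ ($u{\left(K,o \right)} = 0 o o + \sqrt{2 + K} = 0 o + \sqrt{2 + K} = 0 + \sqrt{2 + K} = \sqrt{2 + K}$)
$\left(\left(-116 - 267\right) - 698\right) + \left(-14 + u{\left(4,2 \right)}\right) \left(-2\right) = \left(\left(-116 - 267\right) - 698\right) + \left(-14 + \sqrt{2 + 4}\right) \left(-2\right) = \left(-383 - 698\right) + \left(-14 + \sqrt{6}\right) \left(-2\right) = -1081 + \left(28 - 2 \sqrt{6}\right) = -1053 - 2 \sqrt{6}$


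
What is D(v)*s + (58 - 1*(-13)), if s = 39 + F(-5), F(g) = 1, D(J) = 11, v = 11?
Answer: 511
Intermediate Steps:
s = 40 (s = 39 + 1 = 40)
D(v)*s + (58 - 1*(-13)) = 11*40 + (58 - 1*(-13)) = 440 + (58 + 13) = 440 + 71 = 511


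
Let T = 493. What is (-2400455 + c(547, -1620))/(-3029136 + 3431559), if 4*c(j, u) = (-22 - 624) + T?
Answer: -9601973/1609692 ≈ -5.9651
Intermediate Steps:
c(j, u) = -153/4 (c(j, u) = ((-22 - 624) + 493)/4 = (-646 + 493)/4 = (1/4)*(-153) = -153/4)
(-2400455 + c(547, -1620))/(-3029136 + 3431559) = (-2400455 - 153/4)/(-3029136 + 3431559) = -9601973/4/402423 = -9601973/4*1/402423 = -9601973/1609692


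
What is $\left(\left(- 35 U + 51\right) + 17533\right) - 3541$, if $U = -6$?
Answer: $14253$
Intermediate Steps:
$\left(\left(- 35 U + 51\right) + 17533\right) - 3541 = \left(\left(\left(-35\right) \left(-6\right) + 51\right) + 17533\right) - 3541 = \left(\left(210 + 51\right) + 17533\right) - 3541 = \left(261 + 17533\right) - 3541 = 17794 - 3541 = 14253$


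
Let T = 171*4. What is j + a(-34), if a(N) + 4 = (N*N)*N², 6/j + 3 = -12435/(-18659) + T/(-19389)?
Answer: 63624026357839/47611033 ≈ 1.3363e+6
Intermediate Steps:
T = 684
j = -120593117/47611033 (j = 6/(-3 + (-12435/(-18659) + 684/(-19389))) = 6/(-3 + (-12435*(-1/18659) + 684*(-1/19389))) = 6/(-3 + (12435/18659 - 228/6463)) = 6/(-3 + 76113153/120593117) = 6/(-285666198/120593117) = 6*(-120593117/285666198) = -120593117/47611033 ≈ -2.5329)
a(N) = -4 + N⁴ (a(N) = -4 + (N*N)*N² = -4 + N²*N² = -4 + N⁴)
j + a(-34) = -120593117/47611033 + (-4 + (-34)⁴) = -120593117/47611033 + (-4 + 1336336) = -120593117/47611033 + 1336332 = 63624026357839/47611033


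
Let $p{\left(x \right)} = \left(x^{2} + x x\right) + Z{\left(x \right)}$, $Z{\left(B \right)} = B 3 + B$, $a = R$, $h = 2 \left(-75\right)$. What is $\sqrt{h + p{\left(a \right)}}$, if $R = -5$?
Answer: $2 i \sqrt{30} \approx 10.954 i$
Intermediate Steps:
$h = -150$
$a = -5$
$Z{\left(B \right)} = 4 B$ ($Z{\left(B \right)} = 3 B + B = 4 B$)
$p{\left(x \right)} = 2 x^{2} + 4 x$ ($p{\left(x \right)} = \left(x^{2} + x x\right) + 4 x = \left(x^{2} + x^{2}\right) + 4 x = 2 x^{2} + 4 x$)
$\sqrt{h + p{\left(a \right)}} = \sqrt{-150 + 2 \left(-5\right) \left(2 - 5\right)} = \sqrt{-150 + 2 \left(-5\right) \left(-3\right)} = \sqrt{-150 + 30} = \sqrt{-120} = 2 i \sqrt{30}$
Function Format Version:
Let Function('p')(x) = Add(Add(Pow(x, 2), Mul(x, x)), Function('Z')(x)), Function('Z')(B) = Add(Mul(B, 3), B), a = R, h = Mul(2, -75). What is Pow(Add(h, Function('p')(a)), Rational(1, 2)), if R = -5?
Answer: Mul(2, I, Pow(30, Rational(1, 2))) ≈ Mul(10.954, I)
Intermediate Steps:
h = -150
a = -5
Function('Z')(B) = Mul(4, B) (Function('Z')(B) = Add(Mul(3, B), B) = Mul(4, B))
Function('p')(x) = Add(Mul(2, Pow(x, 2)), Mul(4, x)) (Function('p')(x) = Add(Add(Pow(x, 2), Mul(x, x)), Mul(4, x)) = Add(Add(Pow(x, 2), Pow(x, 2)), Mul(4, x)) = Add(Mul(2, Pow(x, 2)), Mul(4, x)))
Pow(Add(h, Function('p')(a)), Rational(1, 2)) = Pow(Add(-150, Mul(2, -5, Add(2, -5))), Rational(1, 2)) = Pow(Add(-150, Mul(2, -5, -3)), Rational(1, 2)) = Pow(Add(-150, 30), Rational(1, 2)) = Pow(-120, Rational(1, 2)) = Mul(2, I, Pow(30, Rational(1, 2)))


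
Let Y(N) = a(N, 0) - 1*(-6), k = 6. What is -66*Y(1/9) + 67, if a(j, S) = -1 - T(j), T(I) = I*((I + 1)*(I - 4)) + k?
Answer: 24619/243 ≈ 101.31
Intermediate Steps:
T(I) = 6 + I*(1 + I)*(-4 + I) (T(I) = I*((I + 1)*(I - 4)) + 6 = I*((1 + I)*(-4 + I)) + 6 = I*(1 + I)*(-4 + I) + 6 = 6 + I*(1 + I)*(-4 + I))
a(j, S) = -7 - j³ + 3*j² + 4*j (a(j, S) = -1 - (6 + j³ - 4*j - 3*j²) = -1 + (-6 - j³ + 3*j² + 4*j) = -7 - j³ + 3*j² + 4*j)
Y(N) = -1 - N³ + 3*N² + 4*N (Y(N) = (-7 - N³ + 3*N² + 4*N) - 1*(-6) = (-7 - N³ + 3*N² + 4*N) + 6 = -1 - N³ + 3*N² + 4*N)
-66*Y(1/9) + 67 = -66*(-1 - (1/9)³ + 3*(1/9)² + 4/9) + 67 = -66*(-1 - (⅑)³ + 3*(⅑)² + 4*(⅑)) + 67 = -66*(-1 - 1*1/729 + 3*(1/81) + 4/9) + 67 = -66*(-1 - 1/729 + 1/27 + 4/9) + 67 = -66*(-379/729) + 67 = 8338/243 + 67 = 24619/243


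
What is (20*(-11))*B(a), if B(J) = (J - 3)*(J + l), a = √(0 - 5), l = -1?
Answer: 440 + 880*I*√5 ≈ 440.0 + 1967.7*I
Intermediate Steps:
a = I*√5 (a = √(-5) = I*√5 ≈ 2.2361*I)
B(J) = (-1 + J)*(-3 + J) (B(J) = (J - 3)*(J - 1) = (-3 + J)*(-1 + J) = (-1 + J)*(-3 + J))
(20*(-11))*B(a) = (20*(-11))*(3 + (I*√5)² - 4*I*√5) = -220*(3 - 5 - 4*I*√5) = -220*(-2 - 4*I*√5) = 440 + 880*I*√5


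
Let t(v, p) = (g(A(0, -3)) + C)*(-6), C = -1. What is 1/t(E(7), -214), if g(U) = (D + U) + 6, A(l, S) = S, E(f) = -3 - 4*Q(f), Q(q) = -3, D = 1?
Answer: -1/18 ≈ -0.055556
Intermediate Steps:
E(f) = 9 (E(f) = -3 - 4*(-3) = -3 + 12 = 9)
g(U) = 7 + U (g(U) = (1 + U) + 6 = 7 + U)
t(v, p) = -18 (t(v, p) = ((7 - 3) - 1)*(-6) = (4 - 1)*(-6) = 3*(-6) = -18)
1/t(E(7), -214) = 1/(-18) = -1/18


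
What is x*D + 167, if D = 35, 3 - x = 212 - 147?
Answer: -2003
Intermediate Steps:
x = -62 (x = 3 - (212 - 147) = 3 - 1*65 = 3 - 65 = -62)
x*D + 167 = -62*35 + 167 = -2170 + 167 = -2003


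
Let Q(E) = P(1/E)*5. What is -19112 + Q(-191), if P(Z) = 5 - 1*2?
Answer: -19097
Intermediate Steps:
P(Z) = 3 (P(Z) = 5 - 2 = 3)
Q(E) = 15 (Q(E) = 3*5 = 15)
-19112 + Q(-191) = -19112 + 15 = -19097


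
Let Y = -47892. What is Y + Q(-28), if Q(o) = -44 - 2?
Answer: -47938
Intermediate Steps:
Q(o) = -46
Y + Q(-28) = -47892 - 46 = -47938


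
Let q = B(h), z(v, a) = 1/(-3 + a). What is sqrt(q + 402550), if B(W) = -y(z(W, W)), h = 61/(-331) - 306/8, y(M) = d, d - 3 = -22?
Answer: 23*sqrt(761) ≈ 634.48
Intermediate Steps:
d = -19 (d = 3 - 22 = -19)
y(M) = -19
h = -50887/1324 (h = 61*(-1/331) - 306*1/8 = -61/331 - 153/4 = -50887/1324 ≈ -38.434)
B(W) = 19 (B(W) = -1*(-19) = 19)
q = 19
sqrt(q + 402550) = sqrt(19 + 402550) = sqrt(402569) = 23*sqrt(761)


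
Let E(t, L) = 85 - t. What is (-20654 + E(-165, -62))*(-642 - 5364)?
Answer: 122546424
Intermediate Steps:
(-20654 + E(-165, -62))*(-642 - 5364) = (-20654 + (85 - 1*(-165)))*(-642 - 5364) = (-20654 + (85 + 165))*(-6006) = (-20654 + 250)*(-6006) = -20404*(-6006) = 122546424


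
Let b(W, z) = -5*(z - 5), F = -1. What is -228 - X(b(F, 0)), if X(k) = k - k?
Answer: -228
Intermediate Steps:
b(W, z) = 25 - 5*z (b(W, z) = -5*(-5 + z) = 25 - 5*z)
X(k) = 0
-228 - X(b(F, 0)) = -228 - 1*0 = -228 + 0 = -228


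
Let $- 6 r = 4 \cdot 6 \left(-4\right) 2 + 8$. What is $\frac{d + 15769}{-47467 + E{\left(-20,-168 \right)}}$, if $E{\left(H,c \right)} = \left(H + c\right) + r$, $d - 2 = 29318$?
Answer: $- \frac{135267}{142873} \approx -0.94676$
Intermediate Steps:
$d = 29320$ ($d = 2 + 29318 = 29320$)
$r = \frac{92}{3}$ ($r = - \frac{4 \cdot 6 \left(-4\right) 2 + 8}{6} = - \frac{24 \left(-4\right) 2 + 8}{6} = - \frac{\left(-96\right) 2 + 8}{6} = - \frac{-192 + 8}{6} = \left(- \frac{1}{6}\right) \left(-184\right) = \frac{92}{3} \approx 30.667$)
$E{\left(H,c \right)} = \frac{92}{3} + H + c$ ($E{\left(H,c \right)} = \left(H + c\right) + \frac{92}{3} = \frac{92}{3} + H + c$)
$\frac{d + 15769}{-47467 + E{\left(-20,-168 \right)}} = \frac{29320 + 15769}{-47467 - \frac{472}{3}} = \frac{45089}{-47467 - \frac{472}{3}} = \frac{45089}{- \frac{142873}{3}} = 45089 \left(- \frac{3}{142873}\right) = - \frac{135267}{142873}$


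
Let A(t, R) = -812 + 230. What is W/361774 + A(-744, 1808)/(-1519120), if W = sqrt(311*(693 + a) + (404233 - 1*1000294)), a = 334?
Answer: 291/759560 + I*sqrt(69166)/180887 ≈ 0.00038312 + 0.0014539*I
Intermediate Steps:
A(t, R) = -582
W = 2*I*sqrt(69166) (W = sqrt(311*(693 + 334) + (404233 - 1*1000294)) = sqrt(311*1027 + (404233 - 1000294)) = sqrt(319397 - 596061) = sqrt(-276664) = 2*I*sqrt(69166) ≈ 525.99*I)
W/361774 + A(-744, 1808)/(-1519120) = (2*I*sqrt(69166))/361774 - 582/(-1519120) = (2*I*sqrt(69166))*(1/361774) - 582*(-1/1519120) = I*sqrt(69166)/180887 + 291/759560 = 291/759560 + I*sqrt(69166)/180887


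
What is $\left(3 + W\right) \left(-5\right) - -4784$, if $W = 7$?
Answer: $4734$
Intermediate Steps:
$\left(3 + W\right) \left(-5\right) - -4784 = \left(3 + 7\right) \left(-5\right) - -4784 = 10 \left(-5\right) + 4784 = -50 + 4784 = 4734$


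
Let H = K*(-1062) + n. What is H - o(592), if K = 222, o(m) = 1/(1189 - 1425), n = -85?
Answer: -55660363/236 ≈ -2.3585e+5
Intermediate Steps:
o(m) = -1/236 (o(m) = 1/(-236) = -1/236)
H = -235849 (H = 222*(-1062) - 85 = -235764 - 85 = -235849)
H - o(592) = -235849 - 1*(-1/236) = -235849 + 1/236 = -55660363/236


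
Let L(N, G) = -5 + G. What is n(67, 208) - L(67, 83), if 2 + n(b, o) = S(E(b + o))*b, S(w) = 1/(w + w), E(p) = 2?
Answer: -253/4 ≈ -63.250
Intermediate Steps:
S(w) = 1/(2*w)
n(b, o) = -2 + b/4 (n(b, o) = -2 + ((1/2)/2)*b = -2 + ((1/2)*(1/2))*b = -2 + b/4)
n(67, 208) - L(67, 83) = (-2 + (1/4)*67) - (-5 + 83) = (-2 + 67/4) - 1*78 = 59/4 - 78 = -253/4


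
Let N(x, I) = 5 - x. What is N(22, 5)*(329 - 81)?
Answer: -4216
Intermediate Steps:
N(22, 5)*(329 - 81) = (5 - 1*22)*(329 - 81) = (5 - 22)*248 = -17*248 = -4216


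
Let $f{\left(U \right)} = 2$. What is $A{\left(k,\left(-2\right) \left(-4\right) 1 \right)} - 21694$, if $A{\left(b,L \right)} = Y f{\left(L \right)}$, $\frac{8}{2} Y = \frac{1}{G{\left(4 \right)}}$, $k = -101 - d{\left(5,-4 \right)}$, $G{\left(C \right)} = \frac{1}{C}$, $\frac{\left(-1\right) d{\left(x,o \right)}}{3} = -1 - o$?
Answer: $-21692$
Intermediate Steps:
$d{\left(x,o \right)} = 3 + 3 o$ ($d{\left(x,o \right)} = - 3 \left(-1 - o\right) = 3 + 3 o$)
$k = -92$ ($k = -101 - \left(3 + 3 \left(-4\right)\right) = -101 - \left(3 - 12\right) = -101 - -9 = -101 + 9 = -92$)
$Y = 1$ ($Y = \frac{1}{4 \cdot \frac{1}{4}} = \frac{\frac{1}{\frac{1}{4}}}{4} = \frac{1}{4} \cdot 4 = 1$)
$A{\left(b,L \right)} = 2$ ($A{\left(b,L \right)} = 1 \cdot 2 = 2$)
$A{\left(k,\left(-2\right) \left(-4\right) 1 \right)} - 21694 = 2 - 21694 = -21692$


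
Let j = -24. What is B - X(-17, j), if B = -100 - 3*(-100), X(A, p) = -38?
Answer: 238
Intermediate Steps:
B = 200 (B = -100 + 300 = 200)
B - X(-17, j) = 200 - 1*(-38) = 200 + 38 = 238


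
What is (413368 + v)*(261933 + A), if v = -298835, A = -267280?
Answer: -612407951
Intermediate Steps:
(413368 + v)*(261933 + A) = (413368 - 298835)*(261933 - 267280) = 114533*(-5347) = -612407951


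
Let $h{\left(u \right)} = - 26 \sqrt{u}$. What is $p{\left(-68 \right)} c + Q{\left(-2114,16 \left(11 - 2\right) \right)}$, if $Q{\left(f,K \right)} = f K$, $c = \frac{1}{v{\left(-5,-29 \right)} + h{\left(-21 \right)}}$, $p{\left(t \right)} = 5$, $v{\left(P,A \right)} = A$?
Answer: $\frac{- 7914816 \sqrt{21} + 8828069 i}{- 29 i + 26 \sqrt{21}} \approx -3.0442 \cdot 10^{5} + 0.039612 i$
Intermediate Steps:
$c = \frac{1}{-29 - 26 i \sqrt{21}}$ ($c = \frac{1}{-29 - 26 \sqrt{-21}} = \frac{1}{-29 - 26 i \sqrt{21}} \approx -0.0019286 + 0.0079236 i$)
$Q{\left(f,K \right)} = K f$
$p{\left(-68 \right)} c + Q{\left(-2114,16 \left(11 - 2\right) \right)} = 5 \frac{i}{- 29 i + 26 \sqrt{21}} + 16 \left(11 - 2\right) \left(-2114\right) = \frac{5 i}{- 29 i + 26 \sqrt{21}} + 16 \cdot 9 \left(-2114\right) = \frac{5 i}{- 29 i + 26 \sqrt{21}} + 144 \left(-2114\right) = \frac{5 i}{- 29 i + 26 \sqrt{21}} - 304416 = -304416 + \frac{5 i}{- 29 i + 26 \sqrt{21}}$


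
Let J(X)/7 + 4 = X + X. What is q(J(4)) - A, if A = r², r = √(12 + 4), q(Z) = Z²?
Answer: 768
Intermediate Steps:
J(X) = -28 + 14*X (J(X) = -28 + 7*(X + X) = -28 + 7*(2*X) = -28 + 14*X)
r = 4 (r = √16 = 4)
A = 16 (A = 4² = 16)
q(J(4)) - A = (-28 + 14*4)² - 1*16 = (-28 + 56)² - 16 = 28² - 16 = 784 - 16 = 768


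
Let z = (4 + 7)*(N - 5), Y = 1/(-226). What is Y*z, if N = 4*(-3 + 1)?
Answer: 143/226 ≈ 0.63274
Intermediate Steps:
N = -8 (N = 4*(-2) = -8)
Y = -1/226 ≈ -0.0044248
z = -143 (z = (4 + 7)*(-8 - 5) = 11*(-13) = -143)
Y*z = -1/226*(-143) = 143/226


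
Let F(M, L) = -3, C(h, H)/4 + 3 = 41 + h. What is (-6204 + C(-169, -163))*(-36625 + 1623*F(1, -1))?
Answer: 279171632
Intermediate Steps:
C(h, H) = 152 + 4*h (C(h, H) = -12 + 4*(41 + h) = -12 + (164 + 4*h) = 152 + 4*h)
(-6204 + C(-169, -163))*(-36625 + 1623*F(1, -1)) = (-6204 + (152 + 4*(-169)))*(-36625 + 1623*(-3)) = (-6204 + (152 - 676))*(-36625 - 4869) = (-6204 - 524)*(-41494) = -6728*(-41494) = 279171632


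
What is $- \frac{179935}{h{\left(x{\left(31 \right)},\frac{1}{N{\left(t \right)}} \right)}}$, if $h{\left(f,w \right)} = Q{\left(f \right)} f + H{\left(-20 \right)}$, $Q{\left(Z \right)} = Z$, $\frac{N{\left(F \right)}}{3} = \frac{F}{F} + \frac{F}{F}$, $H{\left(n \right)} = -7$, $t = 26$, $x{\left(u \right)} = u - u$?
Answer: $25705$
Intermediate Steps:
$x{\left(u \right)} = 0$
$N{\left(F \right)} = 6$ ($N{\left(F \right)} = 3 \left(\frac{F}{F} + \frac{F}{F}\right) = 3 \left(1 + 1\right) = 3 \cdot 2 = 6$)
$h{\left(f,w \right)} = -7 + f^{2}$ ($h{\left(f,w \right)} = f f - 7 = f^{2} - 7 = -7 + f^{2}$)
$- \frac{179935}{h{\left(x{\left(31 \right)},\frac{1}{N{\left(t \right)}} \right)}} = - \frac{179935}{-7 + 0^{2}} = - \frac{179935}{-7 + 0} = - \frac{179935}{-7} = \left(-179935\right) \left(- \frac{1}{7}\right) = 25705$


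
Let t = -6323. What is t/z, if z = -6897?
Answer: 6323/6897 ≈ 0.91678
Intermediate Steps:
t/z = -6323/(-6897) = -6323*(-1/6897) = 6323/6897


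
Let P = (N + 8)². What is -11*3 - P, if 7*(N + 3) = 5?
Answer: -3217/49 ≈ -65.653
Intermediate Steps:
N = -16/7 (N = -3 + (⅐)*5 = -3 + 5/7 = -16/7 ≈ -2.2857)
P = 1600/49 (P = (-16/7 + 8)² = (40/7)² = 1600/49 ≈ 32.653)
-11*3 - P = -11*3 - 1*1600/49 = -33 - 1600/49 = -3217/49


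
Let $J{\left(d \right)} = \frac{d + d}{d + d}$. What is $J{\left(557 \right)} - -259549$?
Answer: $259550$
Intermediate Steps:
$J{\left(d \right)} = 1$ ($J{\left(d \right)} = \frac{2 d}{2 d} = 2 d \frac{1}{2 d} = 1$)
$J{\left(557 \right)} - -259549 = 1 - -259549 = 1 + 259549 = 259550$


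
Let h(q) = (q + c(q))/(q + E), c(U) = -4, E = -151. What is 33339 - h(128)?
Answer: 766921/23 ≈ 33344.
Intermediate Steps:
h(q) = (-4 + q)/(-151 + q) (h(q) = (q - 4)/(q - 151) = (-4 + q)/(-151 + q))
33339 - h(128) = 33339 - (-4 + 128)/(-151 + 128) = 33339 - 124/(-23) = 33339 - (-1)*124/23 = 33339 - 1*(-124/23) = 33339 + 124/23 = 766921/23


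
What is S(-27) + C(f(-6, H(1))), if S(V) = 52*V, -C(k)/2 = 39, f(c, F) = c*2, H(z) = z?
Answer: -1482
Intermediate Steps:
f(c, F) = 2*c
C(k) = -78 (C(k) = -2*39 = -78)
S(-27) + C(f(-6, H(1))) = 52*(-27) - 78 = -1404 - 78 = -1482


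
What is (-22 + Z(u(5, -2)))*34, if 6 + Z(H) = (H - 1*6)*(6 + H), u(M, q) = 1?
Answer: -2142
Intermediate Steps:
Z(H) = -6 + (-6 + H)*(6 + H) (Z(H) = -6 + (H - 1*6)*(6 + H) = -6 + (H - 6)*(6 + H) = -6 + (-6 + H)*(6 + H))
(-22 + Z(u(5, -2)))*34 = (-22 + (-42 + 1²))*34 = (-22 + (-42 + 1))*34 = (-22 - 41)*34 = -63*34 = -2142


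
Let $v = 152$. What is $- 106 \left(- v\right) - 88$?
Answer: $16024$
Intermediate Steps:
$- 106 \left(- v\right) - 88 = - 106 \left(\left(-1\right) 152\right) - 88 = \left(-106\right) \left(-152\right) - 88 = 16112 - 88 = 16024$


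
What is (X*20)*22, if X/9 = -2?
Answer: -7920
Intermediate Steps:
X = -18 (X = 9*(-2) = -18)
(X*20)*22 = -18*20*22 = -360*22 = -7920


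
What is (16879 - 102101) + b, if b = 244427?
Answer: 159205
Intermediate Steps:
(16879 - 102101) + b = (16879 - 102101) + 244427 = -85222 + 244427 = 159205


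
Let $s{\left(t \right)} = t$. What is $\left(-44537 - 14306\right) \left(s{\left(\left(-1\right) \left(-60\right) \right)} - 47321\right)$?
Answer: $2780979023$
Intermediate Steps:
$\left(-44537 - 14306\right) \left(s{\left(\left(-1\right) \left(-60\right) \right)} - 47321\right) = \left(-44537 - 14306\right) \left(\left(-1\right) \left(-60\right) - 47321\right) = - 58843 \left(60 - 47321\right) = \left(-58843\right) \left(-47261\right) = 2780979023$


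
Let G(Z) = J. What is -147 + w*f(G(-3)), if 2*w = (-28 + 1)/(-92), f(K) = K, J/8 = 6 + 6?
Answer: -3057/23 ≈ -132.91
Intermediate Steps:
J = 96 (J = 8*(6 + 6) = 8*12 = 96)
G(Z) = 96
w = 27/184 (w = ((-28 + 1)/(-92))/2 = (-27*(-1/92))/2 = (½)*(27/92) = 27/184 ≈ 0.14674)
-147 + w*f(G(-3)) = -147 + (27/184)*96 = -147 + 324/23 = -3057/23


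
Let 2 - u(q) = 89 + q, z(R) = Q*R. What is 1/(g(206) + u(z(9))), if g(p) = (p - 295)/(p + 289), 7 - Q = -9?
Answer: -495/114434 ≈ -0.0043256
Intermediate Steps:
Q = 16 (Q = 7 - 1*(-9) = 7 + 9 = 16)
z(R) = 16*R
u(q) = -87 - q (u(q) = 2 - (89 + q) = 2 + (-89 - q) = -87 - q)
g(p) = (-295 + p)/(289 + p)
1/(g(206) + u(z(9))) = 1/((-295 + 206)/(289 + 206) + (-87 - 16*9)) = 1/(-89/495 + (-87 - 1*144)) = 1/((1/495)*(-89) + (-87 - 144)) = 1/(-89/495 - 231) = 1/(-114434/495) = -495/114434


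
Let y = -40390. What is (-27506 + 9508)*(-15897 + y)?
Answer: 1013053426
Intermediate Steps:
(-27506 + 9508)*(-15897 + y) = (-27506 + 9508)*(-15897 - 40390) = -17998*(-56287) = 1013053426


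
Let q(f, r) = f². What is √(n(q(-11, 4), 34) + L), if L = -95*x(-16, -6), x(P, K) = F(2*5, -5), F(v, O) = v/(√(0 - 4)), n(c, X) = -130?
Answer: √(-130 + 475*I) ≈ 13.462 + 17.642*I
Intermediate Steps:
F(v, O) = -I*v/2 (F(v, O) = v/(√(-4)) = v/((2*I)) = v*(-I/2) = -I*v/2)
x(P, K) = -5*I (x(P, K) = -I*2*5/2 = -½*I*10 = -5*I)
L = 475*I (L = -(-475)*I = 475*I ≈ 475.0*I)
√(n(q(-11, 4), 34) + L) = √(-130 + 475*I)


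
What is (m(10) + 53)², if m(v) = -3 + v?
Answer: 3600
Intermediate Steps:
(m(10) + 53)² = ((-3 + 10) + 53)² = (7 + 53)² = 60² = 3600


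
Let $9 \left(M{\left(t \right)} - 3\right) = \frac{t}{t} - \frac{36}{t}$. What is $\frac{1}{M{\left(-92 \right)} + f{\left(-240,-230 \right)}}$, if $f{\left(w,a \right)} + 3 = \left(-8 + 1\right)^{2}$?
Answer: $\frac{207}{10175} \approx 0.020344$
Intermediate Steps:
$f{\left(w,a \right)} = 46$ ($f{\left(w,a \right)} = -3 + \left(-8 + 1\right)^{2} = -3 + \left(-7\right)^{2} = -3 + 49 = 46$)
$M{\left(t \right)} = \frac{28}{9} - \frac{4}{t}$ ($M{\left(t \right)} = 3 + \frac{\frac{t}{t} - \frac{36}{t}}{9} = 3 + \frac{1 - \frac{36}{t}}{9} = 3 + \left(\frac{1}{9} - \frac{4}{t}\right) = \frac{28}{9} - \frac{4}{t}$)
$\frac{1}{M{\left(-92 \right)} + f{\left(-240,-230 \right)}} = \frac{1}{\left(\frac{28}{9} - \frac{4}{-92}\right) + 46} = \frac{1}{\left(\frac{28}{9} - - \frac{1}{23}\right) + 46} = \frac{1}{\left(\frac{28}{9} + \frac{1}{23}\right) + 46} = \frac{1}{\frac{653}{207} + 46} = \frac{1}{\frac{10175}{207}} = \frac{207}{10175}$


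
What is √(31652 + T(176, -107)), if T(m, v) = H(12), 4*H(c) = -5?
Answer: 9*√1563/2 ≈ 177.91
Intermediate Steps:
H(c) = -5/4 (H(c) = (¼)*(-5) = -5/4)
T(m, v) = -5/4
√(31652 + T(176, -107)) = √(31652 - 5/4) = √(126603/4) = 9*√1563/2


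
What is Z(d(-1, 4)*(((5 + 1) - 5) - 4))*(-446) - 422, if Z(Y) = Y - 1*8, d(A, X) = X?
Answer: 8498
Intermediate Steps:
Z(Y) = -8 + Y (Z(Y) = Y - 8 = -8 + Y)
Z(d(-1, 4)*(((5 + 1) - 5) - 4))*(-446) - 422 = (-8 + 4*(((5 + 1) - 5) - 4))*(-446) - 422 = (-8 + 4*((6 - 5) - 4))*(-446) - 422 = (-8 + 4*(1 - 4))*(-446) - 422 = (-8 + 4*(-3))*(-446) - 422 = (-8 - 12)*(-446) - 422 = -20*(-446) - 422 = 8920 - 422 = 8498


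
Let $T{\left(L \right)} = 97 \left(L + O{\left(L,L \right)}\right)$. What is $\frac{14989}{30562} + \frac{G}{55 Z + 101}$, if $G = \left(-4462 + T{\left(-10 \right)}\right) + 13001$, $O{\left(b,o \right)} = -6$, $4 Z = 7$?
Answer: $\frac{288657699}{8037806} \approx 35.912$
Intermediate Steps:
$Z = \frac{7}{4}$ ($Z = \frac{1}{4} \cdot 7 = \frac{7}{4} \approx 1.75$)
$T{\left(L \right)} = -582 + 97 L$ ($T{\left(L \right)} = 97 \left(L - 6\right) = 97 \left(-6 + L\right) = -582 + 97 L$)
$G = 6987$ ($G = \left(-4462 + \left(-582 + 97 \left(-10\right)\right)\right) + 13001 = \left(-4462 - 1552\right) + 13001 = -6014 + 13001 = 6987$)
$\frac{14989}{30562} + \frac{G}{55 Z + 101} = \frac{14989}{30562} + \frac{6987}{55 \cdot \frac{7}{4} + 101} = 14989 \cdot \frac{1}{30562} + \frac{6987}{\frac{385}{4} + 101} = \frac{14989}{30562} + \frac{6987}{\frac{789}{4}} = \frac{14989}{30562} + 6987 \cdot \frac{4}{789} = \frac{14989}{30562} + \frac{9316}{263} = \frac{288657699}{8037806}$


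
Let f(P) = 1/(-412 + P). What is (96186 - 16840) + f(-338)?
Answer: 59509499/750 ≈ 79346.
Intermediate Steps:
(96186 - 16840) + f(-338) = (96186 - 16840) + 1/(-412 - 338) = 79346 + 1/(-750) = 79346 - 1/750 = 59509499/750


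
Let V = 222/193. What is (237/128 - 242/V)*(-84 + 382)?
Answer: -441468673/7104 ≈ -62144.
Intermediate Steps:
V = 222/193 (V = 222*(1/193) = 222/193 ≈ 1.1503)
(237/128 - 242/V)*(-84 + 382) = (237/128 - 242/222/193)*(-84 + 382) = (237*(1/128) - 242*193/222)*298 = (237/128 - 23353/111)*298 = -2962877/14208*298 = -441468673/7104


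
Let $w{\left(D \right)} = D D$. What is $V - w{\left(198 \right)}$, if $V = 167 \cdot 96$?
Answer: $-23172$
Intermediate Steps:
$V = 16032$
$w{\left(D \right)} = D^{2}$
$V - w{\left(198 \right)} = 16032 - 198^{2} = 16032 - 39204 = -23172$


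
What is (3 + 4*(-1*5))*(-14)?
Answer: 238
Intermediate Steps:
(3 + 4*(-1*5))*(-14) = (3 + 4*(-5))*(-14) = (3 - 20)*(-14) = -17*(-14) = 238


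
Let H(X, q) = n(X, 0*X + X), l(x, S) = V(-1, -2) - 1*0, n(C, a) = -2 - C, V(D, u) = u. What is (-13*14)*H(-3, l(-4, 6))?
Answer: -182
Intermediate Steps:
l(x, S) = -2 (l(x, S) = -2 - 1*0 = -2 + 0 = -2)
H(X, q) = -2 - X
(-13*14)*H(-3, l(-4, 6)) = (-13*14)*(-2 - 1*(-3)) = -182*(-2 + 3) = -182*1 = -182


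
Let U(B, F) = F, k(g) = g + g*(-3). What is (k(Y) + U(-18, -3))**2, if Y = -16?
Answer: 841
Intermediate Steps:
k(g) = -2*g (k(g) = g - 3*g = -2*g)
(k(Y) + U(-18, -3))**2 = (-2*(-16) - 3)**2 = (32 - 3)**2 = 29**2 = 841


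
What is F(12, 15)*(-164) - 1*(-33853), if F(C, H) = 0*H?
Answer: 33853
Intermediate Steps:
F(C, H) = 0
F(12, 15)*(-164) - 1*(-33853) = 0*(-164) - 1*(-33853) = 0 + 33853 = 33853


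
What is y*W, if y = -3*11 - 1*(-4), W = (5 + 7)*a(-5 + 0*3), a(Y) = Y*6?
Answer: 10440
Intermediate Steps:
a(Y) = 6*Y
W = -360 (W = (5 + 7)*(6*(-5 + 0*3)) = 12*(6*(-5 + 0)) = 12*(6*(-5)) = 12*(-30) = -360)
y = -29 (y = -33 + 4 = -29)
y*W = -29*(-360) = 10440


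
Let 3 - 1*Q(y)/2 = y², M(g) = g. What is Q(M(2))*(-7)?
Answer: 14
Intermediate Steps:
Q(y) = 6 - 2*y²
Q(M(2))*(-7) = (6 - 2*2²)*(-7) = (6 - 2*4)*(-7) = (6 - 8)*(-7) = -2*(-7) = 14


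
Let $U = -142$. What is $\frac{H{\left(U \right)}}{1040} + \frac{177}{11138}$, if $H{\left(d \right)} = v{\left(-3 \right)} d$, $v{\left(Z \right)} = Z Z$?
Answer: $- \frac{3512571}{2895880} \approx -1.213$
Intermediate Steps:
$v{\left(Z \right)} = Z^{2}$
$H{\left(d \right)} = 9 d$ ($H{\left(d \right)} = \left(-3\right)^{2} d = 9 d$)
$\frac{H{\left(U \right)}}{1040} + \frac{177}{11138} = \frac{9 \left(-142\right)}{1040} + \frac{177}{11138} = \left(-1278\right) \frac{1}{1040} + 177 \cdot \frac{1}{11138} = - \frac{639}{520} + \frac{177}{11138} = - \frac{3512571}{2895880}$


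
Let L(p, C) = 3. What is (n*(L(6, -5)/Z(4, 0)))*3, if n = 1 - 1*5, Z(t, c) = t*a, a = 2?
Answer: -9/2 ≈ -4.5000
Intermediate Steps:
Z(t, c) = 2*t (Z(t, c) = t*2 = 2*t)
n = -4 (n = 1 - 5 = -4)
(n*(L(6, -5)/Z(4, 0)))*3 = -12/(2*4)*3 = -12/8*3 = -4*3/8*3 = -3/2*3 = -9/2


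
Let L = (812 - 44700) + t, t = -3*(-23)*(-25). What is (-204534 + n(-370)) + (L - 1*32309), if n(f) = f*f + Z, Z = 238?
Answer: -145318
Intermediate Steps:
t = -1725 (t = 69*(-25) = -1725)
n(f) = 238 + f**2 (n(f) = f*f + 238 = f**2 + 238 = 238 + f**2)
L = -45613 (L = (812 - 44700) - 1725 = -43888 - 1725 = -45613)
(-204534 + n(-370)) + (L - 1*32309) = (-204534 + (238 + (-370)**2)) + (-45613 - 1*32309) = (-204534 + (238 + 136900)) + (-45613 - 32309) = (-204534 + 137138) - 77922 = -67396 - 77922 = -145318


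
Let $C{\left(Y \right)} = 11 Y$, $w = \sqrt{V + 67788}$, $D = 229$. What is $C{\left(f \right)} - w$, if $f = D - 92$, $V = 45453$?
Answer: $1507 - \sqrt{113241} \approx 1170.5$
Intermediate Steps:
$f = 137$ ($f = 229 - 92 = 137$)
$w = \sqrt{113241}$ ($w = \sqrt{45453 + 67788} = \sqrt{113241} \approx 336.51$)
$C{\left(f \right)} - w = 11 \cdot 137 - \sqrt{113241} = 1507 - \sqrt{113241}$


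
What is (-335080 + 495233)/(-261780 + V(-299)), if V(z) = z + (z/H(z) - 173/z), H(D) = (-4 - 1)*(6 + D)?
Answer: -70152619355/114799610721 ≈ -0.61109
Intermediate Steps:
H(D) = -30 - 5*D (H(D) = -5*(6 + D) = -30 - 5*D)
V(z) = z - 173/z + z/(-30 - 5*z) (V(z) = z + (z/(-30 - 5*z) - 173/z) = z + (-173/z + z/(-30 - 5*z)) = z - 173/z + z/(-30 - 5*z))
(-335080 + 495233)/(-261780 + V(-299)) = (-335080 + 495233)/(-261780 + (-299 - 173/(-299) - 1*(-299)/(30 + 5*(-299)))) = 160153/(-261780 + (-299 - 173*(-1/299) - 1*(-299)/(30 - 1495))) = 160153/(-261780 + (-299 + 173/299 - 1*(-299)/(-1465))) = 160153/(-261780 + (-299 + 173/299 - 1*(-299)*(-1/1465))) = 160153/(-261780 + (-299 + 173/299 - 299/1465)) = 160153/(-261780 - 130808421/438035) = 160153/(-114799610721/438035) = 160153*(-438035/114799610721) = -70152619355/114799610721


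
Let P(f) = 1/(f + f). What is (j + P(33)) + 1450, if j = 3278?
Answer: 312049/66 ≈ 4728.0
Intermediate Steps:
P(f) = 1/(2*f)
(j + P(33)) + 1450 = (3278 + (½)/33) + 1450 = (3278 + (½)*(1/33)) + 1450 = (3278 + 1/66) + 1450 = 216349/66 + 1450 = 312049/66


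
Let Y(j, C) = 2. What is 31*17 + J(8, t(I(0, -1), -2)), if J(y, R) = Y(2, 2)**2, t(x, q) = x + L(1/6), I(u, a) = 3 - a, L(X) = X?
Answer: 531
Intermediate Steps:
t(x, q) = 1/6 + x (t(x, q) = x + 1/6 = 1/6 + x)
J(y, R) = 4 (J(y, R) = 2**2 = 4)
31*17 + J(8, t(I(0, -1), -2)) = 31*17 + 4 = 527 + 4 = 531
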